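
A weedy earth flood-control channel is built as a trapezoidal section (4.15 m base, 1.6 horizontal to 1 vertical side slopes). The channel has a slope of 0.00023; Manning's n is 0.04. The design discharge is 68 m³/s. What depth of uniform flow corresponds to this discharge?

y_n = 6.07 m

Manning's equation rearranged: A R^(2/3) = nQ / (1·√S) = 0.04 × 68 / (√0.00023) = 179.4.
Trying y = 7.3 m: A R^(2/3) = 273.7 — over.
Trying y = 5.21 m: A R^(2/3) = 127.1 — short.
Trying y = 6.07 m: A R^(2/3) = 179.3 — ≈ 179.4.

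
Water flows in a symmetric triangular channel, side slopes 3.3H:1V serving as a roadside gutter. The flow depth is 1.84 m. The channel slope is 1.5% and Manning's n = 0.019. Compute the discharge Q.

For a triangular section with side slope z = 3.3: A = zy² = 3.3×1.84² = 11.17 m²; P = 2y√(1+z²) = 2×1.84×3.448 = 12.69 m.
Hydraulic radius R = A/P = 11.17/12.69 = 0.8805 m.
Manning's equation: Q = (1/n) A R^(2/3) S^(1/2) = (1/0.019) × 11.17 × 0.8805^(2/3) × 0.015^(1/2) = 66.2 m³/s.

Q = 66.2 m³/s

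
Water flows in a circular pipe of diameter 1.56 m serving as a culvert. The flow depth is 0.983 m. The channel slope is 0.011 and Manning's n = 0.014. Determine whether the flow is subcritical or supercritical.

supercritical

For a circular section of diameter D = 1.56 m at depth y = 0.983 m, the central angle is θ = 2 arccos(1 − 2y/D) = 3.668 rad. Then A = (D²/8)(θ − sin θ) = 1.269 m² and P = Dθ/2 = 2.861 m.
Hydraulic radius R = A/P = 1.269/2.861 = 0.4434 m.
V = (1/n) R^(2/3) √S = (1/0.014) × 0.4434^(2/3) × √0.011 = 4.356 m/s. Hydraulic depth D_h = A/T = 1.269/1.506 = 0.8423 m.
Froude number Fr = V/√(g·D_h) = 4.356/√(9.81×0.8423) = 1.52, which is greater than 1, so the flow is supercritical.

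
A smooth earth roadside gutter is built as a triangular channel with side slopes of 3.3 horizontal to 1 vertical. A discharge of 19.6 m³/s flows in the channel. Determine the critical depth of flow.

At critical depth, Q² T / (g A³) = 1, i.e. A³/T = Q²/g = 19.6²/9.81 = 39.16.
Trying y = 1.89 m: A³/T = 131.3 — high.
Trying y = 1.48 m: A³/T = 38.66 — ≈ 39.16.

y_c = 1.48 m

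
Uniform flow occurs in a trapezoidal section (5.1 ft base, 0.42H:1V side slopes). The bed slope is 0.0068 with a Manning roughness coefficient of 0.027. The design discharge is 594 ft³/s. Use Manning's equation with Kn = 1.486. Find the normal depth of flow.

y_n = 7.67 ft

Manning's equation rearranged: A R^(2/3) = nQ / (1.486·√S) = 0.027 × 594 / (1.486 × √0.0068) = 130.9.
At y = 9.27 ft: A R^(2/3) = 185.1 — too large.
At y = 6 ft: A R^(2/3) = 84.75 — too small.
At y = 7.67 ft: A R^(2/3) = 130.9 — close enough.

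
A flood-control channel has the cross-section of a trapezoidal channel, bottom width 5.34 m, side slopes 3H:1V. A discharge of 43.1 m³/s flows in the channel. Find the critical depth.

At critical depth, Q² T / (g A³) = 1, i.e. A³/T = Q²/g = 43.1²/9.81 = 189.4.
Trying y = 1.83 m: A³/T = 477 — too large.
Trying y = 1.27 m: A³/T = 121.1 — too small.
Trying y = 1.43 m: A³/T = 187.6 — matches.

y_c = 1.43 m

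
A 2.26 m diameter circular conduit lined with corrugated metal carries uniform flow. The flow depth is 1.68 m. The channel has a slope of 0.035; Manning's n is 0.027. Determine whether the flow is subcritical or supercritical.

For a circular section of diameter D = 2.26 m at depth y = 1.68 m, the central angle is θ = 2 arccos(1 − 2y/D) = 4.158 rad. Then A = (D²/8)(θ − sin θ) = 3.198 m² and P = Dθ/2 = 4.699 m.
Hydraulic radius R = A/P = 3.198/4.699 = 0.6805 m.
V = (1/n) R^(2/3) √S = (1/0.027) × 0.6805^(2/3) × √0.035 = 5.361 m/s. Hydraulic depth D_h = A/T = 3.198/1.974 = 1.62 m.
Froude number Fr = V/√(g·D_h) = 5.361/√(9.81×1.62) = 1.34, which is greater than 1, so the flow is supercritical.

supercritical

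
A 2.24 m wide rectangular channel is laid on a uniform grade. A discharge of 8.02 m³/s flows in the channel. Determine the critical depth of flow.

For a rectangular channel, critical depth y_c = (q²/g)^(1/3) where q = Q/b = 8.02/2.24 = 3.58 m²/s.
So y_c = (3.58²/9.81)^(1/3) = 1.09 m.

y_c = 1.09 m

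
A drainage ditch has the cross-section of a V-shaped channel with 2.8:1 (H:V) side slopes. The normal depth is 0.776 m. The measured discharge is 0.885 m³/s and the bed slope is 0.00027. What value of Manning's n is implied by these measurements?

n = 0.016

For a triangular section with side slope z = 2.8: A = zy² = 2.8×0.776² = 1.686 m²; P = 2y√(1+z²) = 2×0.776×2.973 = 4.614 m.
Hydraulic radius R = A/P = 1.686/4.614 = 0.3654 m.
Rearranging Manning's equation: n = (1/Q) A R^(2/3) S^(1/2) = (1/0.885) × 1.686 × 0.3654^(2/3) × √0.00027 = 0.016.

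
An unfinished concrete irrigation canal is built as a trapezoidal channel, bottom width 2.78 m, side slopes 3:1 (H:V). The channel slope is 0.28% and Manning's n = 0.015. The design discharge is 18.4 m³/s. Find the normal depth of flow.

Manning's equation rearranged: A R^(2/3) = nQ / (1·√S) = 0.015 × 18.4 / (√0.0028) = 5.216.
Trying y = 1.21 m: A R^(2/3) = 6.365 — high.
Trying y = 0.821 m: A R^(2/3) = 2.854 — low.
Trying y = 1.1 m: A R^(2/3) = 5.206 — close enough.

y_n = 1.1 m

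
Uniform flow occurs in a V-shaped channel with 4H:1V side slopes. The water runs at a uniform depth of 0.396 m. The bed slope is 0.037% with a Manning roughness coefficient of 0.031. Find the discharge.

Q = 0.13 m³/s

For a triangular section with side slope z = 4: A = zy² = 4×0.396² = 0.6273 m²; P = 2y√(1+z²) = 2×0.396×4.123 = 3.265 m.
Hydraulic radius R = A/P = 0.6273/3.265 = 0.1921 m.
Manning's equation: Q = (1/n) A R^(2/3) S^(1/2) = (1/0.031) × 0.6273 × 0.1921^(2/3) × 0.00037^(1/2) = 0.13 m³/s.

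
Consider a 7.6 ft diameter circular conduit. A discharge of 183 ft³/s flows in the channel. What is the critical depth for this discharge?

y_c = 3.43 ft

At critical depth, Q² T / (g A³) = 1, i.e. A³/T = Q²/g = 183²/32.2 = 1040.
Try y = 4.36 ft: A³/T = 2596 — too large.
Try y = 3.43 ft: A³/T = 1038 — close enough.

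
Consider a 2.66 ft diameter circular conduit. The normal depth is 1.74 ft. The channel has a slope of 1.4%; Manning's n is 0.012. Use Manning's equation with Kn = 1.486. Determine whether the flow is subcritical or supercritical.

For a circular section of diameter D = 2.66 ft at depth y = 1.74 ft, the central angle is θ = 2 arccos(1 − 2y/D) = 3.768 rad. Then A = (D²/8)(θ − sin θ) = 3.852 ft² and P = Dθ/2 = 5.012 ft.
Hydraulic radius R = A/P = 3.852/5.012 = 0.7685 ft.
V = (1.486/n) R^(2/3) √S = (1.486/0.012) × 0.7685^(2/3) × √0.014 = 12.29 ft/s. Hydraulic depth D_h = A/T = 3.852/2.53 = 1.522 ft.
Froude number Fr = V/√(g·D_h) = 12.29/√(32.2×1.522) = 1.76, which is greater than 1, so the flow is supercritical.

supercritical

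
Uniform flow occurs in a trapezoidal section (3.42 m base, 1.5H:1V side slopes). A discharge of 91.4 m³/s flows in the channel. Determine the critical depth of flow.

y_c = 2.83 m

At critical depth, Q² T / (g A³) = 1, i.e. A³/T = Q²/g = 91.4²/9.81 = 851.6.
Trying y = 2.19 m: A³/T = 316.9 — low.
Trying y = 3.59 m: A³/T = 2226 — high.
Trying y = 2.83 m: A³/T = 857 — matches.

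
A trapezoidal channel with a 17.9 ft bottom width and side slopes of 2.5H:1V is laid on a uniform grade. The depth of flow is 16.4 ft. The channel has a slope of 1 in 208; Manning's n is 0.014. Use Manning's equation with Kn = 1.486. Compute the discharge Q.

With bottom width b = 17.9 ft and side slope z = 2.5: A = (b + zy)y = (17.9 + 2.5×16.4)×16.4 = 966 ft²; P = b + 2y√(1+z²) = 17.9 + 2×16.4×2.693 = 106.2 ft.
Hydraulic radius R = A/P = 966/106.2 = 9.094 ft.
Manning's equation: Q = (1.486/n) A R^(2/3) S^(1/2) = (1.486/0.014) × 966 × 9.094^(2/3) × 0.004808^(1/2) = 31000 ft³/s.

Q = 31000 ft³/s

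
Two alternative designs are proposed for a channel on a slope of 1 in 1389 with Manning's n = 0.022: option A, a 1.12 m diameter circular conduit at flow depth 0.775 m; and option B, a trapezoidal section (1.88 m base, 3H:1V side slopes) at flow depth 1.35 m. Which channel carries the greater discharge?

Channel A: For a circular section of diameter D = 1.12 m at depth y = 0.775 m, the central angle is θ = 2 arccos(1 − 2y/D) = 3.93 rad. Then A = (D²/8)(θ − sin θ) = 0.7273 m² and P = Dθ/2 = 2.201 m. Hydraulic radius R = A/P = 0.7273/2.201 = 0.3305 m. Q_A = (1/0.022)·0.7273·0.3305^(2/3)·√0.0007199 = 0.4241 m³/s.
Channel B: With bottom width b = 1.88 m and side slope z = 3: A = (b + zy)y = (1.88 + 3×1.35)×1.35 = 8.006 m²; P = b + 2y√(1+z²) = 1.88 + 2×1.35×3.162 = 10.42 m. Hydraulic radius R = A/P = 8.006/10.42 = 0.7684 m. Q_B = (1/0.022)·8.006·0.7684^(2/3)·√0.0007199 = 8.191 m³/s.
Q_A = 0.4241 m³/s vs Q_B = 8.191 m³/s, so channel B carries more.

channel B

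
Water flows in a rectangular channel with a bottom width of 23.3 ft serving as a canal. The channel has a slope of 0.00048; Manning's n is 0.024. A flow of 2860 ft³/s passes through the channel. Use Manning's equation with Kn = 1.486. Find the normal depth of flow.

Manning's equation rearranged: A R^(2/3) = nQ / (1.486·√S) = 0.024 × 2860 / (1.486 × √0.00048) = 2108.
At y = 25.1 ft: A R^(2/3) = 2331 — over.
At y = 17.1 ft: A R^(2/3) = 1448 — short.
At y = 23.1 ft: A R^(2/3) = 2107 — ≈ 2108.

y_n = 23.1 ft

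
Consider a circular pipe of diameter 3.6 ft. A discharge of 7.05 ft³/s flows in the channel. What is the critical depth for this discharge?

At critical depth, Q² T / (g A³) = 1, i.e. A³/T = Q²/g = 7.05²/32.2 = 1.544.
At y = 0.996 ft: A³/T = 3.75 — too large.
At y = 0.701 ft: A³/T = 0.9517 — too small.
At y = 0.793 ft: A³/T = 1.542 — matches.

y_c = 0.793 ft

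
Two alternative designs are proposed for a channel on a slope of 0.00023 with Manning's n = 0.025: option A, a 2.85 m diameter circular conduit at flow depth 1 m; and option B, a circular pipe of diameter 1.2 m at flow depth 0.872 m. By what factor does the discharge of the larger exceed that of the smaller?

3.02

Channel A: For a circular section of diameter D = 2.85 m at depth y = 1 m, the central angle is θ = 2 arccos(1 − 2y/D) = 2.536 rad. Then A = (D²/8)(θ − sin θ) = 1.997 m² and P = Dθ/2 = 3.614 m. Hydraulic radius R = A/P = 1.997/3.614 = 0.5525 m. Q_A = (1/0.025)·1.997·0.5525^(2/3)·√0.00023 = 0.8156 m³/s.
Channel B: For a circular section of diameter D = 1.2 m at depth y = 0.872 m, the central angle is θ = 2 arccos(1 − 2y/D) = 4.083 rad. Then A = (D²/8)(θ − sin θ) = 0.8803 m² and P = Dθ/2 = 2.45 m. Hydraulic radius R = A/P = 0.8803/2.45 = 0.3594 m. Q_B = (1/0.025)·0.8803·0.3594^(2/3)·√0.00023 = 0.2699 m³/s.
The larger discharge is 0.8156 m³/s and the smaller is 0.2699 m³/s; the ratio is 3.02.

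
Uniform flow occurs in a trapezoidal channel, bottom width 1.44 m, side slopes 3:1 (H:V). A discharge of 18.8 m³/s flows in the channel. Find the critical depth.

At critical depth, Q² T / (g A³) = 1, i.e. A³/T = Q²/g = 18.8²/9.81 = 36.03.
At y = 1.5 m: A³/T = 67.75 — high.
At y = 0.957 m: A³/T = 9.777 — low.
At y = 1.3 m: A³/T = 36.21 — ≈ 36.03.

y_c = 1.3 m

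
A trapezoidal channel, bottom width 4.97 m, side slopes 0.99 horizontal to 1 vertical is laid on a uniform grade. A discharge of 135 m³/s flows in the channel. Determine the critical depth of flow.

y_c = 3.36 m

At critical depth, Q² T / (g A³) = 1, i.e. A³/T = Q²/g = 135²/9.81 = 1858.
Trying y = 2.67 m: A³/T = 818.9 — low.
Trying y = 3.36 m: A³/T = 1864 — close enough.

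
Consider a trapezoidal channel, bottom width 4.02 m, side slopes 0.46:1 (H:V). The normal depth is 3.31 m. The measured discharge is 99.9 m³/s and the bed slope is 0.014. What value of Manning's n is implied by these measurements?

n = 0.03

With bottom width b = 4.02 m and side slope z = 0.46: A = (b + zy)y = (4.02 + 0.46×3.31)×3.31 = 18.35 m²; P = b + 2y√(1+z²) = 4.02 + 2×3.31×1.101 = 11.31 m.
Hydraulic radius R = A/P = 18.35/11.31 = 1.623 m.
Rearranging Manning's equation: n = (1/Q) A R^(2/3) S^(1/2) = (1/99.9) × 18.35 × 1.623^(2/3) × √0.014 = 0.03.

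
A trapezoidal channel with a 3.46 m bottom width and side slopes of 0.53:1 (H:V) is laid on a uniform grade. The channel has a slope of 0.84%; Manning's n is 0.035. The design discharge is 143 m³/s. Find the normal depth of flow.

y_n = 5.26 m

Manning's equation rearranged: A R^(2/3) = nQ / (1·√S) = 0.035 × 143 / (√0.0084) = 54.61.
Trying y = 3.71 m: A R^(2/3) = 28.65 — low.
Trying y = 5.97 m: A R^(2/3) = 69.5 — high.
Trying y = 5.26 m: A R^(2/3) = 54.55 — matches.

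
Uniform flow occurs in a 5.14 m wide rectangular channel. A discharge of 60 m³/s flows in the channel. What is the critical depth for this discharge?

For a rectangular channel, critical depth y_c = (q²/g)^(1/3) where q = Q/b = 60/5.14 = 11.67 m²/s.
So y_c = (11.67²/9.81)^(1/3) = 2.4 m.

y_c = 2.4 m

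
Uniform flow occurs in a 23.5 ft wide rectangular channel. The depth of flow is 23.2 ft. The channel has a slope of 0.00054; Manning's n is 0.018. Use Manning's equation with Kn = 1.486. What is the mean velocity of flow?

Flow area A = b·y = 23.5 × 23.2 = 545.2 ft². Wetted perimeter P = b + 2y = 23.5 + 2×23.2 = 69.9 ft.
Hydraulic radius R = A/P = 545.2/69.9 = 7.8 ft.
From Manning's equation, V = (1.486/n) R^(2/3) S^(1/2) = (1.486/0.018) × 7.8^(2/3) × 0.00054^(1/2) = 7.55 ft/s.

V = 7.55 ft/s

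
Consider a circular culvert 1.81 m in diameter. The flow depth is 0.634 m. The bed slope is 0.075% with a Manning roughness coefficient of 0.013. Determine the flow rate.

For a circular section of diameter D = 1.81 m at depth y = 0.634 m, the central angle is θ = 2 arccos(1 − 2y/D) = 2.533 rad. Then A = (D²/8)(θ − sin θ) = 0.8034 m² and P = Dθ/2 = 2.293 m.
Hydraulic radius R = A/P = 0.8034/2.293 = 0.3504 m.
Manning's equation: Q = (1/n) A R^(2/3) S^(1/2) = (1/0.013) × 0.8034 × 0.3504^(2/3) × 0.00075^(1/2) = 0.841 m³/s.

Q = 0.841 m³/s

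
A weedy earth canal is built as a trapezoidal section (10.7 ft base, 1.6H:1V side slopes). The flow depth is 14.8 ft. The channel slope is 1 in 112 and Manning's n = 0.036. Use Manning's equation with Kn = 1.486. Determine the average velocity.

V = 15.1 ft/s

With bottom width b = 10.7 ft and side slope z = 1.6: A = (b + zy)y = (10.7 + 1.6×14.8)×14.8 = 508.8 ft²; P = b + 2y√(1+z²) = 10.7 + 2×14.8×1.887 = 66.55 ft.
Hydraulic radius R = A/P = 508.8/66.55 = 7.646 ft.
From Manning's equation, V = (1.486/n) R^(2/3) S^(1/2) = (1.486/0.036) × 7.646^(2/3) × 0.008929^(1/2) = 15.1 ft/s.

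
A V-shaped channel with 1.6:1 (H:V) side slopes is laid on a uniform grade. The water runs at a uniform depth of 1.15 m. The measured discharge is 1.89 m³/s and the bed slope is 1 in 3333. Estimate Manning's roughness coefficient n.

n = 0.012

For a triangular section with side slope z = 1.6: A = zy² = 1.6×1.15² = 2.116 m²; P = 2y√(1+z²) = 2×1.15×1.887 = 4.34 m.
Hydraulic radius R = A/P = 2.116/4.34 = 0.4876 m.
Rearranging Manning's equation: n = (1/Q) A R^(2/3) S^(1/2) = (1/1.89) × 2.116 × 0.4876^(2/3) × √0.0003 = 0.012.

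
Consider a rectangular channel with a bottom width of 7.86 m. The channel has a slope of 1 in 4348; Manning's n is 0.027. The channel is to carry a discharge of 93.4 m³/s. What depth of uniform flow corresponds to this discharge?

Manning's equation rearranged: A R^(2/3) = nQ / (1·√S) = 0.027 × 93.4 / (√0.00023) = 166.3.
Try y = 11.4 m: A R^(2/3) = 183.2 — too large.
Try y = 9.43 m: A R^(2/3) = 146.3 — too small.
Try y = 10.5 m: A R^(2/3) = 166.3 — matches.

y_n = 10.5 m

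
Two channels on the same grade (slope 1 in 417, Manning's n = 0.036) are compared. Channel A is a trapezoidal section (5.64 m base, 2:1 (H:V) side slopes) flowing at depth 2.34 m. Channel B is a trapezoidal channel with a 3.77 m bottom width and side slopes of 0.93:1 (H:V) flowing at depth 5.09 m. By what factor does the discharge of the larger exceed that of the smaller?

2.49

Channel A: With bottom width b = 5.64 m and side slope z = 2: A = (b + zy)y = (5.64 + 2×2.34)×2.34 = 24.15 m²; P = b + 2y√(1+z²) = 5.64 + 2×2.34×2.236 = 16.1 m. Hydraulic radius R = A/P = 24.15/16.1 = 1.499 m. Q_A = (1/0.036)·24.15·1.499^(2/3)·√0.002398 = 43.03 m³/s.
Channel B: With bottom width b = 3.77 m and side slope z = 0.93: A = (b + zy)y = (3.77 + 0.93×5.09)×5.09 = 43.28 m²; P = b + 2y√(1+z²) = 3.77 + 2×5.09×1.366 = 17.67 m. Hydraulic radius R = A/P = 43.28/17.67 = 2.449 m. Q_B = (1/0.036)·43.28·2.449^(2/3)·√0.002398 = 107 m³/s.
The larger discharge is 107 m³/s and the smaller is 43.03 m³/s; the ratio is 2.49.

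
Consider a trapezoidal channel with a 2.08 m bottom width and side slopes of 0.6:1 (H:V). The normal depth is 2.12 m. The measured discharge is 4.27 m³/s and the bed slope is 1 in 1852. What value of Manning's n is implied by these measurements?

n = 0.039

With bottom width b = 2.08 m and side slope z = 0.6: A = (b + zy)y = (2.08 + 0.6×2.12)×2.12 = 7.106 m²; P = b + 2y√(1+z²) = 2.08 + 2×2.12×1.166 = 7.025 m.
Hydraulic radius R = A/P = 7.106/7.025 = 1.012 m.
Rearranging Manning's equation: n = (1/Q) A R^(2/3) S^(1/2) = (1/4.27) × 7.106 × 1.012^(2/3) × √0.00054 = 0.039.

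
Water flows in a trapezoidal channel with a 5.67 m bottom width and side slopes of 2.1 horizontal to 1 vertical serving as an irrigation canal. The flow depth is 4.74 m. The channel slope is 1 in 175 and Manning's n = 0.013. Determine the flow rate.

Q = 829 m³/s

With bottom width b = 5.67 m and side slope z = 2.1: A = (b + zy)y = (5.67 + 2.1×4.74)×4.74 = 74.06 m²; P = b + 2y√(1+z²) = 5.67 + 2×4.74×2.326 = 27.72 m.
Hydraulic radius R = A/P = 74.06/27.72 = 2.672 m.
Manning's equation: Q = (1/n) A R^(2/3) S^(1/2) = (1/0.013) × 74.06 × 2.672^(2/3) × 0.005714^(1/2) = 829 m³/s.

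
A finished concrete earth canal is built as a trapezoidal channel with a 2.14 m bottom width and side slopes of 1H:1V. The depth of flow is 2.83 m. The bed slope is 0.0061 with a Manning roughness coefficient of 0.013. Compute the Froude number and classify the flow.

supercritical

With bottom width b = 2.14 m and side slope z = 1: A = (b + zy)y = (2.14 + 1×2.83)×2.83 = 14.07 m²; P = b + 2y√(1+z²) = 2.14 + 2×2.83×1.414 = 10.14 m.
Hydraulic radius R = A/P = 14.07/10.14 = 1.386 m.
V = (1/n) R^(2/3) √S = (1/0.013) × 1.386^(2/3) × √0.0061 = 7.47 m/s. Hydraulic depth D_h = A/T = 14.07/7.8 = 1.803 m.
Froude number Fr = V/√(g·D_h) = 7.47/√(9.81×1.803) = 1.78, which is greater than 1, so the flow is supercritical.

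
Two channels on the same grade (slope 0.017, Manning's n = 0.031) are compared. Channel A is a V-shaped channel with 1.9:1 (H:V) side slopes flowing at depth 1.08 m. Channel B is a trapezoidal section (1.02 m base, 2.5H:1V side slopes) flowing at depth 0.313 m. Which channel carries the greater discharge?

Channel A: For a triangular section with side slope z = 1.9: A = zy² = 1.9×1.08² = 2.216 m²; P = 2y√(1+z²) = 2×1.08×2.147 = 4.638 m. Hydraulic radius R = A/P = 2.216/4.638 = 0.4779 m. Q_A = (1/0.031)·2.216·0.4779^(2/3)·√0.017 = 5.697 m³/s.
Channel B: With bottom width b = 1.02 m and side slope z = 2.5: A = (b + zy)y = (1.02 + 2.5×0.313)×0.313 = 0.5642 m²; P = b + 2y√(1+z²) = 1.02 + 2×0.313×2.693 = 2.706 m. Hydraulic radius R = A/P = 0.5642/2.706 = 0.2085 m. Q_B = (1/0.031)·0.5642·0.2085^(2/3)·√0.017 = 0.8344 m³/s.
Q_A = 5.697 m³/s vs Q_B = 0.8344 m³/s, so channel A carries more.

channel A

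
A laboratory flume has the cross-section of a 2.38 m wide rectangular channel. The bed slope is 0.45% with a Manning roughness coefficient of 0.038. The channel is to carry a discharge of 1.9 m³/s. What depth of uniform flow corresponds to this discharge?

y_n = 0.756 m

Manning's equation rearranged: A R^(2/3) = nQ / (1·√S) = 0.038 × 1.9 / (√0.0045) = 1.076.
Try y = 0.871 m: A R^(2/3) = 1.311 — high.
Try y = 0.6 m: A R^(2/3) = 0.7738 — low.
Try y = 0.756 m: A R^(2/3) = 1.076 — matches.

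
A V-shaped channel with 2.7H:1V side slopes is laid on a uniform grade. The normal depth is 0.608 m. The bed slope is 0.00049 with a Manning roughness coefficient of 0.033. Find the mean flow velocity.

For a triangular section with side slope z = 2.7: A = zy² = 2.7×0.608² = 0.9981 m²; P = 2y√(1+z²) = 2×0.608×2.879 = 3.501 m.
Hydraulic radius R = A/P = 0.9981/3.501 = 0.2851 m.
From Manning's equation, V = (1/n) R^(2/3) S^(1/2) = (1/0.033) × 0.2851^(2/3) × 0.00049^(1/2) = 0.291 m/s.

V = 0.291 m/s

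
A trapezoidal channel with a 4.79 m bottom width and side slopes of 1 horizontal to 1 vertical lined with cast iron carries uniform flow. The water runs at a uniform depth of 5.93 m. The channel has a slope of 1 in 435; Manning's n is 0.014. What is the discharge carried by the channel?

With bottom width b = 4.79 m and side slope z = 1: A = (b + zy)y = (4.79 + 1×5.93)×5.93 = 63.57 m²; P = b + 2y√(1+z²) = 4.79 + 2×5.93×1.414 = 21.56 m.
Hydraulic radius R = A/P = 63.57/21.56 = 2.948 m.
Manning's equation: Q = (1/n) A R^(2/3) S^(1/2) = (1/0.014) × 63.57 × 2.948^(2/3) × 0.002299^(1/2) = 448 m³/s.

Q = 448 m³/s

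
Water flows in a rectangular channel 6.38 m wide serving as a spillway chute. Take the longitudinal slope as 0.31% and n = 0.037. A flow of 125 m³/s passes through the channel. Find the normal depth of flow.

y_n = 7.59 m

Manning's equation rearranged: A R^(2/3) = nQ / (1·√S) = 0.037 × 125 / (√0.0031) = 83.07.
Trying y = 6.11 m: A R^(2/3) = 63.84 — low.
Trying y = 8.65 m: A R^(2/3) = 97.01 — high.
Trying y = 7.59 m: A R^(2/3) = 83.05 — matches.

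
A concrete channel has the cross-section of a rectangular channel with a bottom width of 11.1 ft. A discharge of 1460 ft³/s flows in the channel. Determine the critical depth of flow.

y_c = 8.13 ft

For a rectangular channel, critical depth y_c = (q²/g)^(1/3) where q = Q/b = 1460/11.1 = 131.5 ft²/s.
So y_c = (131.5²/32.2)^(1/3) = 8.13 ft.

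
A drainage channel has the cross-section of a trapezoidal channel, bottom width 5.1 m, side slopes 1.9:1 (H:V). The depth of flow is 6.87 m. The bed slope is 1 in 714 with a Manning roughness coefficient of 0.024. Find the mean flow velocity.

With bottom width b = 5.1 m and side slope z = 1.9: A = (b + zy)y = (5.1 + 1.9×6.87)×6.87 = 124.7 m²; P = b + 2y√(1+z²) = 5.1 + 2×6.87×2.147 = 34.6 m.
Hydraulic radius R = A/P = 124.7/34.6 = 3.604 m.
From Manning's equation, V = (1/n) R^(2/3) S^(1/2) = (1/0.024) × 3.604^(2/3) × 0.001401^(1/2) = 3.67 m/s.

V = 3.67 m/s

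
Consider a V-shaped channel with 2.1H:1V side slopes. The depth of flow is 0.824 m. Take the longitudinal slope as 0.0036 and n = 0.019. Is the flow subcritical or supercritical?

subcritical

For a triangular section with side slope z = 2.1: A = zy² = 2.1×0.824² = 1.426 m²; P = 2y√(1+z²) = 2×0.824×2.326 = 3.833 m.
Hydraulic radius R = A/P = 1.426/3.833 = 0.372 m.
V = (1/n) R^(2/3) √S = (1/0.019) × 0.372^(2/3) × √0.0036 = 1.633 m/s. Hydraulic depth D_h = A/T = 1.426/3.461 = 0.412 m.
Froude number Fr = V/√(g·D_h) = 1.633/√(9.81×0.412) = 0.812, which is less than 1, so the flow is subcritical.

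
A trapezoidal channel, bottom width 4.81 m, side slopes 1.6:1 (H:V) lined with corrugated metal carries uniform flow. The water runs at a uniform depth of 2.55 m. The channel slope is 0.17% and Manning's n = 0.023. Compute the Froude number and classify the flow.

subcritical

With bottom width b = 4.81 m and side slope z = 1.6: A = (b + zy)y = (4.81 + 1.6×2.55)×2.55 = 22.67 m²; P = b + 2y√(1+z²) = 4.81 + 2×2.55×1.887 = 14.43 m.
Hydraulic radius R = A/P = 22.67/14.43 = 1.571 m.
V = (1/n) R^(2/3) √S = (1/0.023) × 1.571^(2/3) × √0.0017 = 2.422 m/s. Hydraulic depth D_h = A/T = 22.67/12.97 = 1.748 m.
Froude number Fr = V/√(g·D_h) = 2.422/√(9.81×1.748) = 0.585, which is less than 1, so the flow is subcritical.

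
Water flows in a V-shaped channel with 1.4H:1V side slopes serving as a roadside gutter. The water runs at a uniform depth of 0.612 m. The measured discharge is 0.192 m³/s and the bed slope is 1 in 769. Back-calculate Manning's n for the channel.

n = 0.039

For a triangular section with side slope z = 1.4: A = zy² = 1.4×0.612² = 0.5244 m²; P = 2y√(1+z²) = 2×0.612×1.72 = 2.106 m.
Hydraulic radius R = A/P = 0.5244/2.106 = 0.249 m.
Rearranging Manning's equation: n = (1/Q) A R^(2/3) S^(1/2) = (1/0.192) × 0.5244 × 0.249^(2/3) × √0.0013 = 0.039.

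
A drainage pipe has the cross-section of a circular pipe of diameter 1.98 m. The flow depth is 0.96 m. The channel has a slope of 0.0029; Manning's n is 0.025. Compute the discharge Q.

For a circular section of diameter D = 1.98 m at depth y = 0.96 m, the central angle is θ = 2 arccos(1 − 2y/D) = 3.081 rad. Then A = (D²/8)(θ − sin θ) = 1.48 m² and P = Dθ/2 = 3.05 m.
Hydraulic radius R = A/P = 1.48/3.05 = 0.4853 m.
Manning's equation: Q = (1/n) A R^(2/3) S^(1/2) = (1/0.025) × 1.48 × 0.4853^(2/3) × 0.0029^(1/2) = 1.97 m³/s.

Q = 1.97 m³/s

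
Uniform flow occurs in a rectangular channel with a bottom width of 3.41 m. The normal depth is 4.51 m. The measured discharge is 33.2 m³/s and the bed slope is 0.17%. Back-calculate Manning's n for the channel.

Flow area A = b·y = 3.41 × 4.51 = 15.38 m². Wetted perimeter P = b + 2y = 3.41 + 2×4.51 = 12.43 m.
Hydraulic radius R = A/P = 15.38/12.43 = 1.237 m.
Rearranging Manning's equation: n = (1/Q) A R^(2/3) S^(1/2) = (1/33.2) × 15.38 × 1.237^(2/3) × √0.0017 = 0.022.

n = 0.022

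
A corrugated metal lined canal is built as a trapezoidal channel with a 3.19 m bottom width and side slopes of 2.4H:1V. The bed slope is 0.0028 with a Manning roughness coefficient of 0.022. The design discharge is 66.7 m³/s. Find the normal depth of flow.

Manning's equation rearranged: A R^(2/3) = nQ / (1·√S) = 0.022 × 66.7 / (√0.0028) = 27.73.
At y = 2.91 m: A R^(2/3) = 40.77 — over.
At y = 1.69 m: A R^(2/3) = 12.43 — short.
At y = 2.45 m: A R^(2/3) = 27.74 — close enough.

y_n = 2.45 m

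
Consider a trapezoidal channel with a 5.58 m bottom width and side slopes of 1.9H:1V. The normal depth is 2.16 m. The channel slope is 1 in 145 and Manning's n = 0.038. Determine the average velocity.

With bottom width b = 5.58 m and side slope z = 1.9: A = (b + zy)y = (5.58 + 1.9×2.16)×2.16 = 20.92 m²; P = b + 2y√(1+z²) = 5.58 + 2×2.16×2.147 = 14.86 m.
Hydraulic radius R = A/P = 20.92/14.86 = 1.408 m.
From Manning's equation, V = (1/n) R^(2/3) S^(1/2) = (1/0.038) × 1.408^(2/3) × 0.006897^(1/2) = 2.75 m/s.

V = 2.75 m/s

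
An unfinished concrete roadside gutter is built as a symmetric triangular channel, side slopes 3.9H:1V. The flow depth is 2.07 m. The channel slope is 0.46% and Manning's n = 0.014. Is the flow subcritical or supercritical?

supercritical

For a triangular section with side slope z = 3.9: A = zy² = 3.9×2.07² = 16.71 m²; P = 2y√(1+z²) = 2×2.07×4.026 = 16.67 m.
Hydraulic radius R = A/P = 16.71/16.67 = 1.003 m.
V = (1/n) R^(2/3) √S = (1/0.014) × 1.003^(2/3) × √0.0046 = 4.853 m/s. Hydraulic depth D_h = A/T = 16.71/16.15 = 1.035 m.
Froude number Fr = V/√(g·D_h) = 4.853/√(9.81×1.035) = 1.52, which is greater than 1, so the flow is supercritical.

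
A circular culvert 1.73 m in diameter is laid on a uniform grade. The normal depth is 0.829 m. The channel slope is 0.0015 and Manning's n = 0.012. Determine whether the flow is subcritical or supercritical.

subcritical

For a circular section of diameter D = 1.73 m at depth y = 0.829 m, the central angle is θ = 2 arccos(1 − 2y/D) = 3.058 rad. Then A = (D²/8)(θ − sin θ) = 1.113 m² and P = Dθ/2 = 2.645 m.
Hydraulic radius R = A/P = 1.113/2.645 = 0.4207 m.
V = (1/n) R^(2/3) √S = (1/0.012) × 0.4207^(2/3) × √0.0015 = 1.812 m/s. Hydraulic depth D_h = A/T = 1.113/1.729 = 0.6439 m.
Froude number Fr = V/√(g·D_h) = 1.812/√(9.81×0.6439) = 0.721, which is less than 1, so the flow is subcritical.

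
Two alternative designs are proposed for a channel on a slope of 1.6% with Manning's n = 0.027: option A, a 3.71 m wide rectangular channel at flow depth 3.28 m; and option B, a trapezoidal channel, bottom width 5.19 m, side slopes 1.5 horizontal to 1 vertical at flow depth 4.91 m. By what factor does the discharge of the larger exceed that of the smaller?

8.76

Channel A: Flow area A = b·y = 3.71 × 3.28 = 12.17 m². Wetted perimeter P = b + 2y = 3.71 + 2×3.28 = 10.27 m. Hydraulic radius R = A/P = 12.17/10.27 = 1.185 m. Q_A = (1/0.027)·12.17·1.185^(2/3)·√0.016 = 63.84 m³/s.
Channel B: With bottom width b = 5.19 m and side slope z = 1.5: A = (b + zy)y = (5.19 + 1.5×4.91)×4.91 = 61.65 m²; P = b + 2y√(1+z²) = 5.19 + 2×4.91×1.803 = 22.89 m. Hydraulic radius R = A/P = 61.65/22.89 = 2.693 m. Q_B = (1/0.027)·61.65·2.693^(2/3)·√0.016 = 559 m³/s.
The larger discharge is 559 m³/s and the smaller is 63.84 m³/s; the ratio is 8.76.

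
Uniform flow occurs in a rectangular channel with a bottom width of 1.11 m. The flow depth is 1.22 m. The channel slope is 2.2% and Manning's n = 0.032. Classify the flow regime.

subcritical

Flow area A = b·y = 1.11 × 1.22 = 1.354 m². Wetted perimeter P = b + 2y = 1.11 + 2×1.22 = 3.55 m.
Hydraulic radius R = A/P = 1.354/3.55 = 0.3815 m.
V = (1/n) R^(2/3) √S = (1/0.032) × 0.3815^(2/3) × √0.022 = 2.438 m/s. Hydraulic depth D_h = A/T = 1.354/1.11 = 1.22 m.
Froude number Fr = V/√(g·D_h) = 2.438/√(9.81×1.22) = 0.705, which is less than 1, so the flow is subcritical.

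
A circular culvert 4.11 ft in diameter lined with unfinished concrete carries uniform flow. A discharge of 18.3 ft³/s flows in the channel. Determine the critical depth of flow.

At critical depth, Q² T / (g A³) = 1, i.e. A³/T = Q²/g = 18.3²/32.2 = 10.4.
At y = 1.41 ft: A³/T = 16.73 — too large.
At y = 1.06 ft: A³/T = 5.534 — too small.
At y = 1.25 ft: A³/T = 10.5 — close enough.

y_c = 1.25 ft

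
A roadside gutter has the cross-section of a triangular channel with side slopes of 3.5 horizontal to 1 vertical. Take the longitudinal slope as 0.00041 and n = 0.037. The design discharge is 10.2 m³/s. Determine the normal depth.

y_n = 2.25 m

Manning's equation rearranged: A R^(2/3) = nQ / (1·√S) = 0.037 × 10.2 / (√0.00041) = 18.64.
Trying y = 2.65 m: A R^(2/3) = 28.89 — too large.
Trying y = 1.74 m: A R^(2/3) = 9.408 — too small.
Trying y = 2.25 m: A R^(2/3) = 18.67 — ≈ 18.64.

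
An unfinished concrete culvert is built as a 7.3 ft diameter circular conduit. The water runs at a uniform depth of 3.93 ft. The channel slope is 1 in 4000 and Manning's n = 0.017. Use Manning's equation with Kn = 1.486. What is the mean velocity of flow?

V = 2.13 ft/s

For a circular section of diameter D = 7.3 ft at depth y = 3.93 ft, the central angle is θ = 2 arccos(1 − 2y/D) = 3.295 rad. Then A = (D²/8)(θ − sin θ) = 22.97 ft² and P = Dθ/2 = 12.03 ft.
Hydraulic radius R = A/P = 22.97/12.03 = 1.91 ft.
From Manning's equation, V = (1.486/n) R^(2/3) S^(1/2) = (1.486/0.017) × 1.91^(2/3) × 0.00025^(1/2) = 2.13 ft/s.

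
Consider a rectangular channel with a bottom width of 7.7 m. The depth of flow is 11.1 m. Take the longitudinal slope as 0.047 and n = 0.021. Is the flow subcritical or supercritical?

Flow area A = b·y = 7.7 × 11.1 = 85.47 m². Wetted perimeter P = b + 2y = 7.7 + 2×11.1 = 29.9 m.
Hydraulic radius R = A/P = 85.47/29.9 = 2.859 m.
V = (1/n) R^(2/3) √S = (1/0.021) × 2.859^(2/3) × √0.047 = 20.79 m/s. Hydraulic depth D_h = A/T = 85.47/7.7 = 11.1 m.
Froude number Fr = V/√(g·D_h) = 20.79/√(9.81×11.1) = 1.99, which is greater than 1, so the flow is supercritical.

supercritical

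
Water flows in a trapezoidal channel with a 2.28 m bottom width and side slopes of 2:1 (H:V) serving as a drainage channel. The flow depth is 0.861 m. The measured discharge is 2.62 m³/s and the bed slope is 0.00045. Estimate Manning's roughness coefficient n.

n = 0.019

With bottom width b = 2.28 m and side slope z = 2: A = (b + zy)y = (2.28 + 2×0.861)×0.861 = 3.446 m²; P = b + 2y√(1+z²) = 2.28 + 2×0.861×2.236 = 6.131 m.
Hydraulic radius R = A/P = 3.446/6.131 = 0.5621 m.
Rearranging Manning's equation: n = (1/Q) A R^(2/3) S^(1/2) = (1/2.62) × 3.446 × 0.5621^(2/3) × √0.00045 = 0.019.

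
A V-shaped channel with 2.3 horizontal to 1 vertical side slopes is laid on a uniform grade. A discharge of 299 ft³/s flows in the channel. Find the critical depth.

y_c = 4.02 ft

At critical depth, Q² T / (g A³) = 1, i.e. A³/T = Q²/g = 299²/32.2 = 2776.
At y = 3.59 ft: A³/T = 1577 — too small.
At y = 4.47 ft: A³/T = 4720 — too large.
At y = 4.02 ft: A³/T = 2777 — matches.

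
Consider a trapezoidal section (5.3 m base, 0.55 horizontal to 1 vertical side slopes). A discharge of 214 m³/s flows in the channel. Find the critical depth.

At critical depth, Q² T / (g A³) = 1, i.e. A³/T = Q²/g = 214²/9.81 = 4668.
Try y = 5.76 m: A³/T = 9973 — over.
Try y = 3.98 m: A³/T = 2736 — short.
Try y = 4.65 m: A³/T = 4683 — close enough.

y_c = 4.65 m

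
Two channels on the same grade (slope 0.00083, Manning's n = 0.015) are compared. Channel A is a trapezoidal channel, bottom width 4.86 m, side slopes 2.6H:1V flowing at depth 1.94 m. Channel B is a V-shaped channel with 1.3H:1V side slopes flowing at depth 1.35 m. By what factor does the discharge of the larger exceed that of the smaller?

14.1

Channel A: With bottom width b = 4.86 m and side slope z = 2.6: A = (b + zy)y = (4.86 + 2.6×1.94)×1.94 = 19.21 m²; P = b + 2y√(1+z²) = 4.86 + 2×1.94×2.786 = 15.67 m. Hydraulic radius R = A/P = 19.21/15.67 = 1.226 m. Q_A = (1/0.015)·19.21·1.226^(2/3)·√0.00083 = 42.28 m³/s.
Channel B: For a triangular section with side slope z = 1.3: A = zy² = 1.3×1.35² = 2.369 m²; P = 2y√(1+z²) = 2×1.35×1.64 = 4.428 m. Hydraulic radius R = A/P = 2.369/4.428 = 0.535 m. Q_B = (1/0.015)·2.369·0.535^(2/3)·√0.00083 = 2.999 m³/s.
The larger discharge is 42.28 m³/s and the smaller is 2.999 m³/s; the ratio is 14.1.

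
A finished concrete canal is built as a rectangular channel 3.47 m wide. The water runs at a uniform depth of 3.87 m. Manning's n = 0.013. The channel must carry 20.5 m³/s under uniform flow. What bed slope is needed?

Flow area A = b·y = 3.47 × 3.87 = 13.43 m². Wetted perimeter P = b + 2y = 3.47 + 2×3.87 = 11.21 m.
Hydraulic radius R = A/P = 13.43/11.21 = 1.198 m.
From Manning's equation, S = [nQ / (1 A R^(2/3))]² = [0.013 × 20.5 / (1 × 13.43 × 1.198^(2/3))]² = 0.00031.

S = 0.00031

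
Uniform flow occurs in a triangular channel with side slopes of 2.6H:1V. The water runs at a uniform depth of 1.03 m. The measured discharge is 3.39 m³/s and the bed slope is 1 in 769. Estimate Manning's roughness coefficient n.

For a triangular section with side slope z = 2.6: A = zy² = 2.6×1.03² = 2.758 m²; P = 2y√(1+z²) = 2×1.03×2.786 = 5.738 m.
Hydraulic radius R = A/P = 2.758/5.738 = 0.4807 m.
Rearranging Manning's equation: n = (1/Q) A R^(2/3) S^(1/2) = (1/3.39) × 2.758 × 0.4807^(2/3) × √0.0013 = 0.018.

n = 0.018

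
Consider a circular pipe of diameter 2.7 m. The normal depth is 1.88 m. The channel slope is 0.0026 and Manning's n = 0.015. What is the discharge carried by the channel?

Q = 12.5 m³/s

For a circular section of diameter D = 2.7 m at depth y = 1.88 m, the central angle is θ = 2 arccos(1 − 2y/D) = 3.948 rad. Then A = (D²/8)(θ − sin θ) = 4.256 m² and P = Dθ/2 = 5.33 m.
Hydraulic radius R = A/P = 4.256/5.33 = 0.7985 m.
Manning's equation: Q = (1/n) A R^(2/3) S^(1/2) = (1/0.015) × 4.256 × 0.7985^(2/3) × 0.0026^(1/2) = 12.5 m³/s.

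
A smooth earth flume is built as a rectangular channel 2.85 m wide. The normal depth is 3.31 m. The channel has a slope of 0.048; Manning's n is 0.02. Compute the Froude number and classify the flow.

supercritical

Flow area A = b·y = 2.85 × 3.31 = 9.434 m². Wetted perimeter P = b + 2y = 2.85 + 2×3.31 = 9.47 m.
Hydraulic radius R = A/P = 9.434/9.47 = 0.9961 m.
V = (1/n) R^(2/3) √S = (1/0.02) × 0.9961^(2/3) × √0.048 = 10.93 m/s. Hydraulic depth D_h = A/T = 9.434/2.85 = 3.31 m.
Froude number Fr = V/√(g·D_h) = 10.93/√(9.81×3.31) = 1.92, which is greater than 1, so the flow is supercritical.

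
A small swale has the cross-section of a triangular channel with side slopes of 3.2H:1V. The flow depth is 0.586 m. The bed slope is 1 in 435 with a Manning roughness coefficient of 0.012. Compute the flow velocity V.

For a triangular section with side slope z = 3.2: A = zy² = 3.2×0.586² = 1.099 m²; P = 2y√(1+z²) = 2×0.586×3.353 = 3.929 m.
Hydraulic radius R = A/P = 1.099/3.929 = 0.2797 m.
From Manning's equation, V = (1/n) R^(2/3) S^(1/2) = (1/0.012) × 0.2797^(2/3) × 0.002299^(1/2) = 1.71 m/s.

V = 1.71 m/s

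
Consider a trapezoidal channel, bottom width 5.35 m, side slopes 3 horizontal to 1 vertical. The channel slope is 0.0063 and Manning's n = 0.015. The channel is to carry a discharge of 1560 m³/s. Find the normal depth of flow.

y_n = 5.9 m

Manning's equation rearranged: A R^(2/3) = nQ / (1·√S) = 0.015 × 1560 / (√0.0063) = 294.8.
Trying y = 4.54 m: A R^(2/3) = 159.8 — low.
Trying y = 6.66 m: A R^(2/3) = 392.9 — high.
Trying y = 5.9 m: A R^(2/3) = 294.5 — ≈ 294.8.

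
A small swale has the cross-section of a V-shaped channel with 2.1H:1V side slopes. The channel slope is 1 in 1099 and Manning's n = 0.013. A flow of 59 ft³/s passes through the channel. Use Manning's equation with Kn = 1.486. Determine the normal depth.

Manning's equation rearranged: A R^(2/3) = nQ / (1.486·√S) = 0.013 × 59 / (1.486 × √0.0009099) = 17.11.
Try y = 2.22 ft: A R^(2/3) = 10.36 — low.
Try y = 3.3 ft: A R^(2/3) = 29.83 — high.
Try y = 2.68 ft: A R^(2/3) = 17.13 — close enough.

y_n = 2.68 ft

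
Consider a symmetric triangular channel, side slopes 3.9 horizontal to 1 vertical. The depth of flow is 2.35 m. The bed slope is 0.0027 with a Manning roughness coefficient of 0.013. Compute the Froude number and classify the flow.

For a triangular section with side slope z = 3.9: A = zy² = 3.9×2.35² = 21.54 m²; P = 2y√(1+z²) = 2×2.35×4.026 = 18.92 m.
Hydraulic radius R = A/P = 21.54/18.92 = 1.138 m.
V = (1/n) R^(2/3) √S = (1/0.013) × 1.138^(2/3) × √0.0027 = 4.357 m/s. Hydraulic depth D_h = A/T = 21.54/18.33 = 1.175 m.
Froude number Fr = V/√(g·D_h) = 4.357/√(9.81×1.175) = 1.28, which is greater than 1, so the flow is supercritical.

supercritical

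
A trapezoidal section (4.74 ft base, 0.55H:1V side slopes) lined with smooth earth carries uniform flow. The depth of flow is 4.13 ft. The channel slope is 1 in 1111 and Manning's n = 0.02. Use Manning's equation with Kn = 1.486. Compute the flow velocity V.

With bottom width b = 4.74 ft and side slope z = 0.55: A = (b + zy)y = (4.74 + 0.55×4.13)×4.13 = 28.96 ft²; P = b + 2y√(1+z²) = 4.74 + 2×4.13×1.141 = 14.17 ft.
Hydraulic radius R = A/P = 28.96/14.17 = 2.044 ft.
From Manning's equation, V = (1.486/n) R^(2/3) S^(1/2) = (1.486/0.02) × 2.044^(2/3) × 0.0009001^(1/2) = 3.59 ft/s.

V = 3.59 ft/s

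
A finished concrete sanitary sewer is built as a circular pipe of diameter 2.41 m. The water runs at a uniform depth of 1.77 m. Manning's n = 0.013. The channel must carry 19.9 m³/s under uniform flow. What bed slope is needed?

S = 0.00799

For a circular section of diameter D = 2.41 m at depth y = 1.77 m, the central angle is θ = 2 arccos(1 − 2y/D) = 4.118 rad. Then A = (D²/8)(θ − sin θ) = 3.591 m² and P = Dθ/2 = 4.962 m.
Hydraulic radius R = A/P = 3.591/4.962 = 0.7237 m.
From Manning's equation, S = [nQ / (1 A R^(2/3))]² = [0.013 × 19.9 / (1 × 3.591 × 0.7237^(2/3))]² = 0.00799.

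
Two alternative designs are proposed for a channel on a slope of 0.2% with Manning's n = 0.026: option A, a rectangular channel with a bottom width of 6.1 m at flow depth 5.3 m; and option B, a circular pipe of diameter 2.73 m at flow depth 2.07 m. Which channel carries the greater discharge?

channel A

Channel A: Flow area A = b·y = 6.1 × 5.3 = 32.33 m². Wetted perimeter P = b + 2y = 6.1 + 2×5.3 = 16.7 m. Hydraulic radius R = A/P = 32.33/16.7 = 1.936 m. Q_A = (1/0.026)·32.33·1.936^(2/3)·√0.002 = 86.38 m³/s.
Channel B: For a circular section of diameter D = 2.73 m at depth y = 2.07 m, the central angle is θ = 2 arccos(1 − 2y/D) = 4.227 rad. Then A = (D²/8)(θ − sin θ) = 4.762 m² and P = Dθ/2 = 5.77 m. Hydraulic radius R = A/P = 4.762/5.77 = 0.8253 m. Q_B = (1/0.026)·4.762·0.8253^(2/3)·√0.002 = 7.207 m³/s.
Q_A = 86.38 m³/s vs Q_B = 7.207 m³/s, so channel A carries more.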